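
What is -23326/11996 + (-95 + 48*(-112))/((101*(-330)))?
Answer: -88978183/49978335 ≈ -1.7803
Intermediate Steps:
-23326/11996 + (-95 + 48*(-112))/((101*(-330))) = -23326*1/11996 + (-95 - 5376)/(-33330) = -11663/5998 - 5471*(-1/33330) = -11663/5998 + 5471/33330 = -88978183/49978335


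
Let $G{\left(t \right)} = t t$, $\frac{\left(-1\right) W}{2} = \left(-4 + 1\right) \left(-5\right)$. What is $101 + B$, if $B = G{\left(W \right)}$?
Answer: $1001$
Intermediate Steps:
$W = -30$ ($W = - 2 \left(-4 + 1\right) \left(-5\right) = - 2 \left(\left(-3\right) \left(-5\right)\right) = \left(-2\right) 15 = -30$)
$G{\left(t \right)} = t^{2}$
$B = 900$ ($B = \left(-30\right)^{2} = 900$)
$101 + B = 101 + 900 = 1001$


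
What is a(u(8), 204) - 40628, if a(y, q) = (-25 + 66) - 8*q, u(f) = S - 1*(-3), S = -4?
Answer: -42219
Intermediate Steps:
u(f) = -1 (u(f) = -4 - 1*(-3) = -4 + 3 = -1)
a(y, q) = 41 - 8*q
a(u(8), 204) - 40628 = (41 - 8*204) - 40628 = (41 - 1632) - 40628 = -1591 - 40628 = -42219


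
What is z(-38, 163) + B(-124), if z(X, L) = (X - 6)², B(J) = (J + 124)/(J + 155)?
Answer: 1936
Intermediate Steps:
B(J) = (124 + J)/(155 + J)
z(X, L) = (-6 + X)²
z(-38, 163) + B(-124) = (-6 - 38)² + (124 - 124)/(155 - 124) = (-44)² + 0/31 = 1936 + (1/31)*0 = 1936 + 0 = 1936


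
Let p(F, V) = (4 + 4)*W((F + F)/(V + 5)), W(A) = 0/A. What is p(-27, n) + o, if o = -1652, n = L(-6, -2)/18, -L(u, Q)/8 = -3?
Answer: -1652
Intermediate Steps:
L(u, Q) = 24 (L(u, Q) = -8*(-3) = 24)
n = 4/3 (n = 24/18 = 24*(1/18) = 4/3 ≈ 1.3333)
W(A) = 0
p(F, V) = 0 (p(F, V) = (4 + 4)*0 = 8*0 = 0)
p(-27, n) + o = 0 - 1652 = -1652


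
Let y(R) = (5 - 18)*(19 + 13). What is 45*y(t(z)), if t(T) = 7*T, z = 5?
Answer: -18720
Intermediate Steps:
y(R) = -416 (y(R) = -13*32 = -416)
45*y(t(z)) = 45*(-416) = -18720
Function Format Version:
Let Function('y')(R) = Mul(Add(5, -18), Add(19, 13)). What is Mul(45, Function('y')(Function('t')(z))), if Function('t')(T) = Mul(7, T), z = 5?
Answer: -18720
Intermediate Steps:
Function('y')(R) = -416 (Function('y')(R) = Mul(-13, 32) = -416)
Mul(45, Function('y')(Function('t')(z))) = Mul(45, -416) = -18720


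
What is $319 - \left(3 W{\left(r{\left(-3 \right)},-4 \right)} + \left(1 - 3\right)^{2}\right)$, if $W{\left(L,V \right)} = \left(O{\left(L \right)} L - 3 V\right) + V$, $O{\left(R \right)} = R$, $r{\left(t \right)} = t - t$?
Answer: $291$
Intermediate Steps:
$r{\left(t \right)} = 0$
$W{\left(L,V \right)} = L^{2} - 2 V$ ($W{\left(L,V \right)} = \left(L L - 3 V\right) + V = \left(L^{2} - 3 V\right) + V = L^{2} - 2 V$)
$319 - \left(3 W{\left(r{\left(-3 \right)},-4 \right)} + \left(1 - 3\right)^{2}\right) = 319 - \left(3 \left(0^{2} - -8\right) + \left(1 - 3\right)^{2}\right) = 319 - \left(3 \left(0 + 8\right) + \left(-2\right)^{2}\right) = 319 - \left(3 \cdot 8 + 4\right) = 319 - \left(24 + 4\right) = 319 - 28 = 291$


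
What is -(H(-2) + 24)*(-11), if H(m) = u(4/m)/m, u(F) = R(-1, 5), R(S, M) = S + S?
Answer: 275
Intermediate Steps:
R(S, M) = 2*S
u(F) = -2 (u(F) = 2*(-1) = -2)
H(m) = -2/m
-(H(-2) + 24)*(-11) = -(-2/(-2) + 24)*(-11) = -(-2*(-1/2) + 24)*(-11) = -(1 + 24)*(-11) = -25*(-11) = -1*(-275) = 275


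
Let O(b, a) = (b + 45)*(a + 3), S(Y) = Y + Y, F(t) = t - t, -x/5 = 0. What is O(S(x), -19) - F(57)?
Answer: -720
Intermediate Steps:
x = 0 (x = -5*0 = 0)
F(t) = 0
S(Y) = 2*Y
O(b, a) = (3 + a)*(45 + b) (O(b, a) = (45 + b)*(3 + a) = (3 + a)*(45 + b))
O(S(x), -19) - F(57) = (135 + 3*(2*0) + 45*(-19) - 38*0) - 1*0 = (135 + 3*0 - 855 - 19*0) + 0 = (135 + 0 - 855 + 0) + 0 = -720 + 0 = -720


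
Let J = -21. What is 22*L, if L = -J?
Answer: 462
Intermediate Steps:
L = 21 (L = -1*(-21) = 21)
22*L = 22*21 = 462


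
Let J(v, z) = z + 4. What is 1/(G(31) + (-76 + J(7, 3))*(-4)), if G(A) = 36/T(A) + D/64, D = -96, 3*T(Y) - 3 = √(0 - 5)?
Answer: 926/276543 + 8*I*√5/92181 ≈ 0.0033485 + 0.00019406*I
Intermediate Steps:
T(Y) = 1 + I*√5/3 (T(Y) = 1 + √(0 - 5)/3 = 1 + √(-5)/3 = 1 + (I*√5)/3 = 1 + I*√5/3)
J(v, z) = 4 + z
G(A) = -3/2 + 36/(1 + I*√5/3) (G(A) = 36/(1 + I*√5/3) - 96/64 = 36/(1 + I*√5/3) - 96*1/64 = 36/(1 + I*√5/3) - 3/2 = -3/2 + 36/(1 + I*√5/3))
1/(G(31) + (-76 + J(7, 3))*(-4)) = 1/((303/14 - 54*I*√5/7) + (-76 + (4 + 3))*(-4)) = 1/((303/14 - 54*I*√5/7) + (-76 + 7)*(-4)) = 1/((303/14 - 54*I*√5/7) - 69*(-4)) = 1/((303/14 - 54*I*√5/7) + 276) = 1/(4167/14 - 54*I*√5/7)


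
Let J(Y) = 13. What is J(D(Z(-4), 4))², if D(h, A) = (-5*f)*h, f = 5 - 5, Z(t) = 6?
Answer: 169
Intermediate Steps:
f = 0
D(h, A) = 0 (D(h, A) = (-5*0)*h = 0*h = 0)
J(D(Z(-4), 4))² = 13² = 169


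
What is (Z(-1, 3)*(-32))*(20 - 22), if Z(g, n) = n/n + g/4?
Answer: 48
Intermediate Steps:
Z(g, n) = 1 + g/4 (Z(g, n) = 1 + g*(¼) = 1 + g/4)
(Z(-1, 3)*(-32))*(20 - 22) = ((1 + (¼)*(-1))*(-32))*(20 - 22) = ((1 - ¼)*(-32))*(-2) = ((¾)*(-32))*(-2) = -24*(-2) = 48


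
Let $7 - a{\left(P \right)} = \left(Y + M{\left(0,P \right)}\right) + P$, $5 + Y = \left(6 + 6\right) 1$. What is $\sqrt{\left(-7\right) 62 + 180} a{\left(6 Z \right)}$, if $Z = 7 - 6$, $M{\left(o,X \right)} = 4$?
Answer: $- 10 i \sqrt{254} \approx - 159.37 i$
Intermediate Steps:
$Z = 1$ ($Z = 7 - 6 = 1$)
$Y = 7$ ($Y = -5 + \left(6 + 6\right) 1 = -5 + 12 \cdot 1 = -5 + 12 = 7$)
$a{\left(P \right)} = -4 - P$ ($a{\left(P \right)} = 7 - \left(\left(7 + 4\right) + P\right) = 7 - \left(11 + P\right) = -4 - P$)
$\sqrt{\left(-7\right) 62 + 180} a{\left(6 Z \right)} = \sqrt{\left(-7\right) 62 + 180} \left(-4 - 6 \cdot 1\right) = \sqrt{-434 + 180} \left(-4 - 6\right) = \sqrt{-254} \left(-4 - 6\right) = i \sqrt{254} \left(-10\right) = - 10 i \sqrt{254}$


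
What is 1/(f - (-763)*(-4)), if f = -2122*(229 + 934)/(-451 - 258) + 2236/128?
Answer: 22688/10124907 ≈ 0.0022408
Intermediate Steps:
f = 79368683/22688 (f = -2122/((-709/1163)) + 2236*(1/128) = -2122/((-709*1/1163)) + 559/32 = -2122/(-709/1163) + 559/32 = -2122*(-1163/709) + 559/32 = 2467886/709 + 559/32 = 79368683/22688 ≈ 3498.3)
1/(f - (-763)*(-4)) = 1/(79368683/22688 - (-763)*(-4)) = 1/(79368683/22688 - 1*3052) = 1/(79368683/22688 - 3052) = 1/(10124907/22688) = 22688/10124907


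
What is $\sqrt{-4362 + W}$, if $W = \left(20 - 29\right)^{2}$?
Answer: $i \sqrt{4281} \approx 65.429 i$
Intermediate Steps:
$W = 81$ ($W = \left(-9\right)^{2} = 81$)
$\sqrt{-4362 + W} = \sqrt{-4362 + 81} = \sqrt{-4281} = i \sqrt{4281}$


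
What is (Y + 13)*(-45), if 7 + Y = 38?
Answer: -1980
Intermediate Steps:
Y = 31 (Y = -7 + 38 = 31)
(Y + 13)*(-45) = (31 + 13)*(-45) = 44*(-45) = -1980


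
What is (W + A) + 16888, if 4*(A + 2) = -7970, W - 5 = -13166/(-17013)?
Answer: 506962693/34026 ≈ 14899.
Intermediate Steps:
W = 98231/17013 (W = 5 - 13166/(-17013) = 5 - 13166*(-1/17013) = 5 + 13166/17013 = 98231/17013 ≈ 5.7739)
A = -3989/2 (A = -2 + (1/4)*(-7970) = -2 - 3985/2 = -3989/2 ≈ -1994.5)
(W + A) + 16888 = (98231/17013 - 3989/2) + 16888 = -67668395/34026 + 16888 = 506962693/34026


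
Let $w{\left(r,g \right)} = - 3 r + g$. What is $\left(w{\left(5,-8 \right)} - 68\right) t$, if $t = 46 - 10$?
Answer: $-3276$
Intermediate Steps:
$w{\left(r,g \right)} = g - 3 r$
$t = 36$
$\left(w{\left(5,-8 \right)} - 68\right) t = \left(\left(-8 - 15\right) - 68\right) 36 = \left(-23 - 68\right) 36 = \left(-91\right) 36 = -3276$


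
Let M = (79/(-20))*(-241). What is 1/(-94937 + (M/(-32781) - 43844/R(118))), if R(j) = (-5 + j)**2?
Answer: -74085060/7033669873187 ≈ -1.0533e-5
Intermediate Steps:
M = 19039/20 (M = (79*(-1/20))*(-241) = -79/20*(-241) = 19039/20 ≈ 951.95)
1/(-94937 + (M/(-32781) - 43844/R(118))) = 1/(-94937 + ((19039/20)/(-32781) - 43844/(-5 + 118)**2)) = 1/(-94937 + ((19039/20)*(-1/32781) - 43844/(113**2))) = 1/(-94937 + (-19039/655620 - 43844/12769)) = 1/(-94937 + (-19039/655620 - 43844*1/12769)) = 1/(-94937 + (-19039/655620 - 388/113)) = 1/(-94937 - 256531967/74085060) = 1/(-7033669873187/74085060) = -74085060/7033669873187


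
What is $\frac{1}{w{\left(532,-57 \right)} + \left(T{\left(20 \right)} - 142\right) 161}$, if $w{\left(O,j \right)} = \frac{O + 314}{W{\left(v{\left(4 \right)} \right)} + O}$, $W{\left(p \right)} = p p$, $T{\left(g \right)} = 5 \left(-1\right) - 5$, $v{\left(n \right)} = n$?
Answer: $- \frac{274}{6704905} \approx -4.0866 \cdot 10^{-5}$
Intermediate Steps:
$T{\left(g \right)} = -10$ ($T{\left(g \right)} = -5 - 5 = -10$)
$W{\left(p \right)} = p^{2}$
$w{\left(O,j \right)} = \frac{314 + O}{16 + O}$ ($w{\left(O,j \right)} = \frac{O + 314}{4^{2} + O} = \frac{314 + O}{16 + O}$)
$\frac{1}{w{\left(532,-57 \right)} + \left(T{\left(20 \right)} - 142\right) 161} = \frac{1}{\frac{314 + 532}{16 + 532} + \left(-10 - 142\right) 161} = \frac{1}{\frac{1}{548} \cdot 846 - 24472} = \frac{1}{\frac{423}{274} - 24472} = \frac{1}{- \frac{6704905}{274}} = - \frac{274}{6704905}$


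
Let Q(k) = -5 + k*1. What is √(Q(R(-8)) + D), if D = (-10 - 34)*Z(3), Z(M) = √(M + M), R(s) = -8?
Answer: √(-13 - 44*√6) ≈ 10.99*I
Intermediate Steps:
Q(k) = -5 + k
Z(M) = √2*√M (Z(M) = √(2*M) = √2*√M)
D = -44*√6 (D = (-10 - 34)*(√2*√3) = -44*√6 ≈ -107.78)
√(Q(R(-8)) + D) = √((-5 - 8) - 44*√6) = √(-13 - 44*√6)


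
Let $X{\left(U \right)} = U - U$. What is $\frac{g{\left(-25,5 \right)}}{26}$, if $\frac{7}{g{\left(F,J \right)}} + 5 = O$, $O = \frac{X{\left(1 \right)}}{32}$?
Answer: $- \frac{7}{130} \approx -0.053846$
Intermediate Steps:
$X{\left(U \right)} = 0$
$O = 0$ ($O = \frac{0}{32} = 0 \cdot \frac{1}{32} = 0$)
$g{\left(F,J \right)} = - \frac{7}{5}$ ($g{\left(F,J \right)} = \frac{7}{-5 + 0} = \frac{7}{-5} = 7 \left(- \frac{1}{5}\right) = - \frac{7}{5}$)
$\frac{g{\left(-25,5 \right)}}{26} = \frac{1}{26} \left(- \frac{7}{5}\right) = - \frac{7}{130}$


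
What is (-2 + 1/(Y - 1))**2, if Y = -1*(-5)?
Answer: 49/16 ≈ 3.0625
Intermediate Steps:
Y = 5
(-2 + 1/(Y - 1))**2 = (-2 + 1/(5 - 1))**2 = (-2 + 1/4)**2 = (-7/4)**2 = 49/16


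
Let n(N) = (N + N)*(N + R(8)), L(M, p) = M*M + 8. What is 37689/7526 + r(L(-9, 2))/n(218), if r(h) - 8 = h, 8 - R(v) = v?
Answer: 1791497047/357665624 ≈ 5.0089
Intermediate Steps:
R(v) = 8 - v
L(M, p) = 8 + M**2 (L(M, p) = M**2 + 8 = 8 + M**2)
n(N) = 2*N**2 (n(N) = (N + N)*(N + (8 - 1*8)) = (2*N)*(N + (8 - 8)) = (2*N)*(N + 0) = (2*N)*N = 2*N**2)
r(h) = 8 + h
37689/7526 + r(L(-9, 2))/n(218) = 37689/7526 + (8 + (8 + (-9)**2))/((2*218**2)) = 37689*(1/7526) + (8 + (8 + 81))/((2*47524)) = 37689/7526 + (8 + 89)/95048 = 37689/7526 + 97*(1/95048) = 37689/7526 + 97/95048 = 1791497047/357665624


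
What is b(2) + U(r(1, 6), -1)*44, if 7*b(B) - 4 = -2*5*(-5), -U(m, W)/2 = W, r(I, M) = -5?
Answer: 670/7 ≈ 95.714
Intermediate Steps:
U(m, W) = -2*W
b(B) = 54/7 (b(B) = 4/7 + (-2*5*(-5))/7 = 4/7 + (-10*(-5))/7 = 4/7 + (⅐)*50 = 4/7 + 50/7 = 54/7)
b(2) + U(r(1, 6), -1)*44 = 54/7 - 2*(-1)*44 = 54/7 + 2*44 = 54/7 + 88 = 670/7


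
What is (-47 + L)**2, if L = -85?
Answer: 17424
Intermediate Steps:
(-47 + L)**2 = (-47 - 85)**2 = (-132)**2 = 17424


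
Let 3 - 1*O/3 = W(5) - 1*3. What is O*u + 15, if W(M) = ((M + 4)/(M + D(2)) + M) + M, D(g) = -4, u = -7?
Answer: 288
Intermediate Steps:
W(M) = 2*M + (4 + M)/(-4 + M) (W(M) = ((M + 4)/(M - 4) + M) + M = ((4 + M)/(-4 + M) + M) + M = (M + (4 + M)/(-4 + M)) + M = 2*M + (4 + M)/(-4 + M))
O = -39 (O = 9 - 3*((4 - 7*5 + 2*5²)/(-4 + 5) - 1*3) = 9 - 3*((4 - 35 + 2*25)/1 - 3) = 9 - 3*(1*(4 - 35 + 50) - 3) = 9 - 3*(1*19 - 3) = 9 - 3*(19 - 3) = 9 - 3*16 = 9 - 48 = -39)
O*u + 15 = -39*(-7) + 15 = 273 + 15 = 288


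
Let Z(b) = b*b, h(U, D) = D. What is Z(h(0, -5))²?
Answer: 625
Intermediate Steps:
Z(b) = b²
Z(h(0, -5))² = ((-5)²)² = 25² = 625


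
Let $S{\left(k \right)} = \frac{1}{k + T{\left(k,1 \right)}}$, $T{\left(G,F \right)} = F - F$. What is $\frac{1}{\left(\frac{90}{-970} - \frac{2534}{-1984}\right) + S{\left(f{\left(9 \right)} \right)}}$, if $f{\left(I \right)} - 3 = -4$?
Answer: $\frac{96224}{17747} \approx 5.422$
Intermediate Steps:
$T{\left(G,F \right)} = 0$
$f{\left(I \right)} = -1$ ($f{\left(I \right)} = 3 - 4 = -1$)
$S{\left(k \right)} = \frac{1}{k}$ ($S{\left(k \right)} = \frac{1}{k + 0} = \frac{1}{k}$)
$\frac{1}{\left(\frac{90}{-970} - \frac{2534}{-1984}\right) + S{\left(f{\left(9 \right)} \right)}} = \frac{1}{\left(\frac{90}{-970} - \frac{2534}{-1984}\right) + \frac{1}{-1}} = \frac{1}{\left(90 \left(- \frac{1}{970}\right) - - \frac{1267}{992}\right) - 1} = \frac{1}{\left(- \frac{9}{97} + \frac{1267}{992}\right) - 1} = \frac{1}{\frac{113971}{96224} - 1} = \frac{1}{\frac{17747}{96224}} = \frac{96224}{17747}$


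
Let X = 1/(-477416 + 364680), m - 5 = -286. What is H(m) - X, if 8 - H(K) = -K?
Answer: -30776927/112736 ≈ -273.00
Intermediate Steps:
m = -281 (m = 5 - 286 = -281)
H(K) = 8 + K (H(K) = 8 - (-1)*K = 8 + K)
X = -1/112736 (X = 1/(-112736) = -1/112736 ≈ -8.8703e-6)
H(m) - X = (8 - 281) - 1*(-1/112736) = -273 + 1/112736 = -30776927/112736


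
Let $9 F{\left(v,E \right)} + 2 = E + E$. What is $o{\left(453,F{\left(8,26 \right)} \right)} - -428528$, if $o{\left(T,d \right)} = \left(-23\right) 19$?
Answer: $428091$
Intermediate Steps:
$F{\left(v,E \right)} = - \frac{2}{9} + \frac{2 E}{9}$ ($F{\left(v,E \right)} = - \frac{2}{9} + \frac{E + E}{9} = - \frac{2}{9} + \frac{2 E}{9}$)
$o{\left(T,d \right)} = -437$
$o{\left(453,F{\left(8,26 \right)} \right)} - -428528 = -437 - -428528 = -437 + 428528 = 428091$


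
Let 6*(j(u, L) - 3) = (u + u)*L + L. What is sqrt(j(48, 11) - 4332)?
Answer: I*sqrt(149442)/6 ≈ 64.43*I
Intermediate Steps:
j(u, L) = 3 + L/6 + L*u/3 (j(u, L) = 3 + ((u + u)*L + L)/6 = 3 + ((2*u)*L + L)/6 = 3 + (2*L*u + L)/6 = 3 + (L + 2*L*u)/6 = 3 + (L/6 + L*u/3) = 3 + L/6 + L*u/3)
sqrt(j(48, 11) - 4332) = sqrt((3 + (1/6)*11 + (1/3)*11*48) - 4332) = sqrt((3 + 11/6 + 176) - 4332) = sqrt(1085/6 - 4332) = sqrt(-24907/6) = I*sqrt(149442)/6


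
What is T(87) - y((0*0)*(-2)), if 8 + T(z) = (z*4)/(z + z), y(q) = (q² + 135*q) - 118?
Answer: 112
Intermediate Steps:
y(q) = -118 + q² + 135*q
T(z) = -6 (T(z) = -8 + (z*4)/(z + z) = -8 + (4*z)/((2*z)) = -8 + (4*z)*(1/(2*z)) = -8 + 2 = -6)
T(87) - y((0*0)*(-2)) = -6 - (-118 + ((0*0)*(-2))² + 135*((0*0)*(-2))) = -6 - (-118 + (0*(-2))² + 135*(0*(-2))) = -6 - (-118 + 0² + 135*0) = -6 - (-118 + 0 + 0) = -6 - 1*(-118) = -6 + 118 = 112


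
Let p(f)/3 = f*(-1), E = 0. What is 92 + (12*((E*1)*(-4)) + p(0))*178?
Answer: 92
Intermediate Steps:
p(f) = -3*f (p(f) = 3*(f*(-1)) = 3*(-f) = -3*f)
92 + (12*((E*1)*(-4)) + p(0))*178 = 92 + (12*((0*1)*(-4)) - 3*0)*178 = 92 + (12*(0*(-4)) + 0)*178 = 92 + (12*0 + 0)*178 = 92 + (0 + 0)*178 = 92 + 0*178 = 92 + 0 = 92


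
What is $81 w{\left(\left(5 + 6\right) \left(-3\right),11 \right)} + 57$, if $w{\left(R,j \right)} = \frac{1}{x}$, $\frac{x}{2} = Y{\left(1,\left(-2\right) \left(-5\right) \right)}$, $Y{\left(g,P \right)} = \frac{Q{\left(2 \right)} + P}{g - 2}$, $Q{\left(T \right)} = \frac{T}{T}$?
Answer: $\frac{1173}{22} \approx 53.318$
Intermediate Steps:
$Q{\left(T \right)} = 1$
$Y{\left(g,P \right)} = \frac{1 + P}{-2 + g}$ ($Y{\left(g,P \right)} = \frac{1 + P}{g - 2} = \frac{1 + P}{-2 + g}$)
$x = -22$ ($x = 2 \frac{1 - -10}{-2 + 1} = 2 \frac{1 + 10}{-1} = 2 \left(\left(-1\right) 11\right) = 2 \left(-11\right) = -22$)
$w{\left(R,j \right)} = - \frac{1}{22}$ ($w{\left(R,j \right)} = \frac{1}{-22} = - \frac{1}{22}$)
$81 w{\left(\left(5 + 6\right) \left(-3\right),11 \right)} + 57 = 81 \left(- \frac{1}{22}\right) + 57 = - \frac{81}{22} + 57 = \frac{1173}{22}$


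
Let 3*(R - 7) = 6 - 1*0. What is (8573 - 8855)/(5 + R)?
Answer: -141/7 ≈ -20.143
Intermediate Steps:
R = 9 (R = 7 + (6 - 1*0)/3 = 7 + (6 + 0)/3 = 7 + (⅓)*6 = 7 + 2 = 9)
(8573 - 8855)/(5 + R) = (8573 - 8855)/(5 + 9) = -282/14 = (1/14)*(-282) = -141/7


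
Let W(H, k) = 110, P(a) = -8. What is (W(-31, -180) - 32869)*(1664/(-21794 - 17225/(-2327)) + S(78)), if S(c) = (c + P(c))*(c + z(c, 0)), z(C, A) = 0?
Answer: -697524794571436/3899801 ≈ -1.7886e+8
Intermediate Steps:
S(c) = c*(-8 + c) (S(c) = (c - 8)*(c + 0) = (-8 + c)*c = c*(-8 + c))
(W(-31, -180) - 32869)*(1664/(-21794 - 17225/(-2327)) + S(78)) = (110 - 32869)*(1664/(-21794 - 17225/(-2327)) + 78*(-8 + 78)) = -32759*(1664/(-21794 - 17225*(-1)/2327) + 78*70) = -32759*(1664/(-21794 - 1*(-1325/179)) + 5460) = -32759*(1664/(-21794 + 1325/179) + 5460) = -32759*(1664/(-3899801/179) + 5460) = -32759*(1664*(-179/3899801) + 5460) = -32759*(-297856/3899801 + 5460) = -32759*21292615604/3899801 = -697524794571436/3899801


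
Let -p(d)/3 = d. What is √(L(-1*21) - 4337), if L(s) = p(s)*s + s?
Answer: I*√5681 ≈ 75.372*I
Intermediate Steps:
p(d) = -3*d
L(s) = s - 3*s² (L(s) = (-3*s)*s + s = -3*s² + s = s - 3*s²)
√(L(-1*21) - 4337) = √((-1*21)*(1 - (-3)*21) - 4337) = √(-21*(1 - 3*(-21)) - 4337) = √(-21*(1 + 63) - 4337) = √(-21*64 - 4337) = √(-1344 - 4337) = √(-5681) = I*√5681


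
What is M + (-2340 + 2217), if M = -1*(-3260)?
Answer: 3137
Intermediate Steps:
M = 3260
M + (-2340 + 2217) = 3260 + (-2340 + 2217) = 3260 - 123 = 3137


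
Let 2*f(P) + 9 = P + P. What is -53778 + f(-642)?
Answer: -108849/2 ≈ -54425.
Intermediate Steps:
f(P) = -9/2 + P (f(P) = -9/2 + (P + P)/2 = -9/2 + (2*P)/2 = -9/2 + P)
-53778 + f(-642) = -53778 + (-9/2 - 642) = -53778 - 1293/2 = -108849/2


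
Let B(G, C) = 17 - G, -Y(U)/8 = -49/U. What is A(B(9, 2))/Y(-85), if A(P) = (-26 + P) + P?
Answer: 425/196 ≈ 2.1684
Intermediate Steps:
Y(U) = 392/U (Y(U) = -(-392)/U = 392/U)
A(P) = -26 + 2*P
A(B(9, 2))/Y(-85) = (-26 + 2*(17 - 1*9))/((392/(-85))) = (-26 + 2*(17 - 9))/((392*(-1/85))) = (-26 + 2*8)/(-392/85) = (-26 + 16)*(-85/392) = -10*(-85/392) = 425/196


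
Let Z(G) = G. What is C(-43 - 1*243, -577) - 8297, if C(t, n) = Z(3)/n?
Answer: -4787372/577 ≈ -8297.0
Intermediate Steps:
C(t, n) = 3/n
C(-43 - 1*243, -577) - 8297 = 3/(-577) - 8297 = 3*(-1/577) - 8297 = -3/577 - 8297 = -4787372/577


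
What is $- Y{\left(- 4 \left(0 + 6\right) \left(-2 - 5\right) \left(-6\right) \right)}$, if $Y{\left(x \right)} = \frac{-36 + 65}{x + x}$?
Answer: $\frac{29}{2016} \approx 0.014385$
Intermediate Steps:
$Y{\left(x \right)} = \frac{29}{2 x}$
$- Y{\left(- 4 \left(0 + 6\right) \left(-2 - 5\right) \left(-6\right) \right)} = - \frac{29}{2 - 4 \left(0 + 6\right) \left(-2 - 5\right) \left(-6\right)} = - \frac{29}{2 - 4 \cdot 6 \left(-7\right) \left(-6\right)} = - \frac{29}{2 \left(-4\right) \left(-42\right) \left(-6\right)} = - \frac{29}{2 \cdot 168 \left(-6\right)} = - \frac{29}{2 \left(-1008\right)} = - \frac{29 \left(-1\right)}{2 \cdot 1008} = \left(-1\right) \left(- \frac{29}{2016}\right) = \frac{29}{2016}$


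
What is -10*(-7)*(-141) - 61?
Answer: -9931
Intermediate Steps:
-10*(-7)*(-141) - 61 = 70*(-141) - 61 = -9870 - 61 = -9931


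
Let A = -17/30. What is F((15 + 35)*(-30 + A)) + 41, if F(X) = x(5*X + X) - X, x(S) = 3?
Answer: 4717/3 ≈ 1572.3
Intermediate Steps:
A = -17/30 (A = -17*1/30 = -17/30 ≈ -0.56667)
F(X) = 3 - X
F((15 + 35)*(-30 + A)) + 41 = (3 - (15 + 35)*(-30 - 17/30)) + 41 = (3 - 50*(-917)/30) + 41 = (3 - 1*(-4585/3)) + 41 = (3 + 4585/3) + 41 = 4594/3 + 41 = 4717/3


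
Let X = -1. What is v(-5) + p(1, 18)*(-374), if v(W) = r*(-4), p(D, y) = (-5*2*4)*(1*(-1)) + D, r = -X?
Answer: -15338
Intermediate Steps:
r = 1 (r = -1*(-1) = 1)
p(D, y) = 40 + D (p(D, y) = -10*4*(-1) + D = -40*(-1) + D = 40 + D)
v(W) = -4 (v(W) = 1*(-4) = -4)
v(-5) + p(1, 18)*(-374) = -4 + (40 + 1)*(-374) = -4 + 41*(-374) = -4 - 15334 = -15338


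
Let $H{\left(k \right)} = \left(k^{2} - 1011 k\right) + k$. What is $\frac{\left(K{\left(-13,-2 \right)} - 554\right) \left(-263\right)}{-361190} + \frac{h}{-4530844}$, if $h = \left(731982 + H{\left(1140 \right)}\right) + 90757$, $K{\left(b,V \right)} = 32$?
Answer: $- \frac{486357453397}{818247772180} \approx -0.59439$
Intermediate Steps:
$H{\left(k \right)} = k^{2} - 1010 k$
$h = 970939$ ($h = \left(731982 + 1140 \left(-1010 + 1140\right)\right) + 90757 = \left(731982 + 1140 \cdot 130\right) + 90757 = \left(731982 + 148200\right) + 90757 = 880182 + 90757 = 970939$)
$\frac{\left(K{\left(-13,-2 \right)} - 554\right) \left(-263\right)}{-361190} + \frac{h}{-4530844} = \frac{\left(32 - 554\right) \left(-263\right)}{-361190} + \frac{970939}{-4530844} = \left(-522\right) \left(-263\right) \left(- \frac{1}{361190}\right) + 970939 \left(- \frac{1}{4530844}\right) = 137286 \left(- \frac{1}{361190}\right) - \frac{970939}{4530844} = - \frac{68643}{180595} - \frac{970939}{4530844} = - \frac{486357453397}{818247772180}$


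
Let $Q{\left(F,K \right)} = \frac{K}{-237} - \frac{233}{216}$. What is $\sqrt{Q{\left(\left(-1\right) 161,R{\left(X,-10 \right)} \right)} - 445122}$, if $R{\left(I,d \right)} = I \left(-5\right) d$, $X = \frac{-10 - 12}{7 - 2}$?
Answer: $\frac{25 i \sqrt{5760476022}}{2844} \approx 667.17 i$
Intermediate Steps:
$X = - \frac{22}{5} \approx -4.4$
$R{\left(I,d \right)} = - 5 I d$
$Q{\left(F,K \right)} = - \frac{233}{216} - \frac{K}{237}$ ($Q{\left(F,K \right)} = K \left(- \frac{1}{237}\right) - \frac{233}{216} = - \frac{K}{237} - \frac{233}{216} = - \frac{233}{216} - \frac{K}{237}$)
$\sqrt{Q{\left(\left(-1\right) 161,R{\left(X,-10 \right)} \right)} - 445122} = \sqrt{\left(- \frac{233}{216} - \frac{\left(-5\right) \left(- \frac{22}{5}\right) \left(-10\right)}{237}\right) - 445122} = \sqrt{\left(- \frac{233}{216} - - \frac{220}{237}\right) - 445122} = \sqrt{\left(- \frac{233}{216} + \frac{220}{237}\right) - 445122} = \sqrt{- \frac{2567}{17064} - 445122} = \sqrt{- \frac{7595564375}{17064}} = \frac{25 i \sqrt{5760476022}}{2844}$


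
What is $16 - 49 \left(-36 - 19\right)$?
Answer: $2711$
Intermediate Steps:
$16 - 49 \left(-36 - 19\right) = 16 - -2695 = 16 + 2695 = 2711$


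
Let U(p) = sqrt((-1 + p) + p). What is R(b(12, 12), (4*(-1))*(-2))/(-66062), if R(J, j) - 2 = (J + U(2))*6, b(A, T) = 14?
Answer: -43/33031 - 3*sqrt(3)/33031 ≈ -0.0014591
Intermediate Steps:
U(p) = sqrt(-1 + 2*p)
R(J, j) = 2 + 6*J + 6*sqrt(3) (R(J, j) = 2 + (J + sqrt(-1 + 2*2))*6 = 2 + (J + sqrt(-1 + 4))*6 = 2 + (J + sqrt(3))*6 = 2 + (6*J + 6*sqrt(3)) = 2 + 6*J + 6*sqrt(3))
R(b(12, 12), (4*(-1))*(-2))/(-66062) = (2 + 6*14 + 6*sqrt(3))/(-66062) = (2 + 84 + 6*sqrt(3))*(-1/66062) = (86 + 6*sqrt(3))*(-1/66062) = -43/33031 - 3*sqrt(3)/33031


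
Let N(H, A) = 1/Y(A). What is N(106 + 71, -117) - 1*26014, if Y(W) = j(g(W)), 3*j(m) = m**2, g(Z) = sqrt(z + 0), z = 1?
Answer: -26011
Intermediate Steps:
g(Z) = 1 (g(Z) = sqrt(1 + 0) = sqrt(1) = 1)
j(m) = m**2/3
Y(W) = 1/3 (Y(W) = (1/3)*1**2 = (1/3)*1 = 1/3)
N(H, A) = 3 (N(H, A) = 1/(1/3) = 3)
N(106 + 71, -117) - 1*26014 = 3 - 1*26014 = 3 - 26014 = -26011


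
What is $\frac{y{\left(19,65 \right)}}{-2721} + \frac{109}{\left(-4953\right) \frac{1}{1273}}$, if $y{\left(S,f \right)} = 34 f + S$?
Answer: $- \frac{129532678}{4492371} \approx -28.834$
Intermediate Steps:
$y{\left(S,f \right)} = S + 34 f$
$\frac{y{\left(19,65 \right)}}{-2721} + \frac{109}{\left(-4953\right) \frac{1}{1273}} = \frac{19 + 34 \cdot 65}{-2721} + \frac{109}{\left(-4953\right) \frac{1}{1273}} = \left(19 + 2210\right) \left(- \frac{1}{2721}\right) + \frac{109}{\left(-4953\right) \frac{1}{1273}} = 2229 \left(- \frac{1}{2721}\right) + \frac{109}{- \frac{4953}{1273}} = - \frac{743}{907} + 109 \left(- \frac{1273}{4953}\right) = - \frac{743}{907} - \frac{138757}{4953} = - \frac{129532678}{4492371}$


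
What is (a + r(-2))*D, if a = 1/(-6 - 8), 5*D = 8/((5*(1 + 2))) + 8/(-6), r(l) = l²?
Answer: -22/35 ≈ -0.62857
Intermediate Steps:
D = -4/25 (D = (8/((5*(1 + 2))) + 8/(-6))/5 = (8/((5*3)) + 8*(-⅙))/5 = (8/15 - 4/3)/5 = (⅕)*(-⅘) = -4/25 ≈ -0.16000)
a = -1/14 (a = 1/(-14) = -1/14 ≈ -0.071429)
(a + r(-2))*D = (-1/14 + (-2)²)*(-4/25) = (-1/14 + 4)*(-4/25) = (55/14)*(-4/25) = -22/35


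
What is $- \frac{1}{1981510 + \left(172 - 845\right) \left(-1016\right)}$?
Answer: $- \frac{1}{2665278} \approx -3.752 \cdot 10^{-7}$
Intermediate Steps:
$- \frac{1}{1981510 + \left(172 - 845\right) \left(-1016\right)} = - \frac{1}{1981510 - -683768} = - \frac{1}{1981510 + 683768} = - \frac{1}{2665278}$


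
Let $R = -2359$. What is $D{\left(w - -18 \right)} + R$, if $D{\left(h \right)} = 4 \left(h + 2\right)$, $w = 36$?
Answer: $-2135$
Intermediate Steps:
$D{\left(h \right)} = 8 + 4 h$ ($D{\left(h \right)} = 4 \left(2 + h\right) = 8 + 4 h$)
$D{\left(w - -18 \right)} + R = \left(8 + 4 \left(36 - -18\right)\right) - 2359 = \left(8 + 4 \left(36 + 18\right)\right) - 2359 = \left(8 + 4 \cdot 54\right) - 2359 = \left(8 + 216\right) - 2359 = 224 - 2359 = -2135$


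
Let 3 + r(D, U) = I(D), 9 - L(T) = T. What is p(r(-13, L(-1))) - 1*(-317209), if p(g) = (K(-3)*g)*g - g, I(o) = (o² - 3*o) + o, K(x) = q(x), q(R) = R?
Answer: 206425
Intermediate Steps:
K(x) = x
L(T) = 9 - T
I(o) = o² - 2*o
r(D, U) = -3 + D*(-2 + D)
p(g) = -g - 3*g² (p(g) = (-3*g)*g - g = -3*g² - g = -g - 3*g²)
p(r(-13, L(-1))) - 1*(-317209) = (-3 - 13*(-2 - 13))*(-1 - 3*(-3 - 13*(-2 - 13))) - 1*(-317209) = (-3 - 13*(-15))*(-1 - 3*(-3 - 13*(-15))) + 317209 = (-3 + 195)*(-1 - 3*(-3 + 195)) + 317209 = 192*(-1 - 3*192) + 317209 = 192*(-1 - 576) + 317209 = 192*(-577) + 317209 = -110784 + 317209 = 206425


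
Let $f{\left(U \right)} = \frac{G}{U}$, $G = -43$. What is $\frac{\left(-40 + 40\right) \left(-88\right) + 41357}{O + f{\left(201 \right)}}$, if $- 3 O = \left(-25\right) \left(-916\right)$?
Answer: $- \frac{8312757}{1534343} \approx -5.4178$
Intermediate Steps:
$f{\left(U \right)} = - \frac{43}{U}$
$O = - \frac{22900}{3}$ ($O = - \frac{\left(-25\right) \left(-916\right)}{3} = \left(- \frac{1}{3}\right) 22900 = - \frac{22900}{3} \approx -7633.3$)
$\frac{\left(-40 + 40\right) \left(-88\right) + 41357}{O + f{\left(201 \right)}} = \frac{\left(-40 + 40\right) \left(-88\right) + 41357}{- \frac{22900}{3} - \frac{43}{201}} = \frac{0 \left(-88\right) + 41357}{- \frac{22900}{3} - \frac{43}{201}} = \frac{0 + 41357}{- \frac{22900}{3} - \frac{43}{201}} = \frac{41357}{- \frac{1534343}{201}} = 41357 \left(- \frac{201}{1534343}\right) = - \frac{8312757}{1534343}$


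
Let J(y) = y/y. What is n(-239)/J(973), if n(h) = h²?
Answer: 57121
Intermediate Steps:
J(y) = 1
n(-239)/J(973) = (-239)²/1 = 57121*1 = 57121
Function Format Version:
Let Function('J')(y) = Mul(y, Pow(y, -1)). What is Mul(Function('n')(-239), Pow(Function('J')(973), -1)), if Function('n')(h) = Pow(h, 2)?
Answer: 57121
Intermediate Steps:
Function('J')(y) = 1
Mul(Function('n')(-239), Pow(Function('J')(973), -1)) = Mul(Pow(-239, 2), Pow(1, -1)) = Mul(57121, 1) = 57121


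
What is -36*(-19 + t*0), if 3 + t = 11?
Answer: 684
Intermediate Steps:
t = 8 (t = -3 + 11 = 8)
-36*(-19 + t*0) = -36*(-19 + 8*0) = -36*(-19 + 0) = -36*(-19) = 684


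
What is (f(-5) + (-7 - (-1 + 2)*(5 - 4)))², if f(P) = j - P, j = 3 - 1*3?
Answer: 9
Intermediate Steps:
j = 0 (j = 3 - 3 = 0)
f(P) = -P (f(P) = 0 - P = -P)
(f(-5) + (-7 - (-1 + 2)*(5 - 4)))² = (-1*(-5) + (-7 - (-1 + 2)*(5 - 4)))² = (5 + (-7 - 1))² = (5 - 8)² = (-3)² = 9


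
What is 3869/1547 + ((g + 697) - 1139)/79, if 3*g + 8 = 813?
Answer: 110966/366639 ≈ 0.30266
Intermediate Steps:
g = 805/3 (g = -8/3 + (1/3)*813 = -8/3 + 271 = 805/3 ≈ 268.33)
3869/1547 + ((g + 697) - 1139)/79 = 3869/1547 + ((805/3 + 697) - 1139)/79 = 3869*(1/1547) + (2896/3 - 1139)*(1/79) = 3869/1547 - 521/3*1/79 = 3869/1547 - 521/237 = 110966/366639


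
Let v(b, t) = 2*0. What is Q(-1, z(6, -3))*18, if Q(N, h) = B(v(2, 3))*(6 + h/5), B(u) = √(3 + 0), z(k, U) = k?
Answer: 648*√3/5 ≈ 224.47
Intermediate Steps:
v(b, t) = 0
B(u) = √3
Q(N, h) = √3*(6 + h/5)
Q(-1, z(6, -3))*18 = (√3*(30 + 6)/5)*18 = ((⅕)*√3*36)*18 = (36*√3/5)*18 = 648*√3/5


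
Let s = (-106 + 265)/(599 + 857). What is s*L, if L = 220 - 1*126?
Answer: 7473/728 ≈ 10.265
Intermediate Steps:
s = 159/1456 ≈ 0.10920
L = 94 (L = 220 - 126 = 94)
s*L = (159/1456)*94 = 7473/728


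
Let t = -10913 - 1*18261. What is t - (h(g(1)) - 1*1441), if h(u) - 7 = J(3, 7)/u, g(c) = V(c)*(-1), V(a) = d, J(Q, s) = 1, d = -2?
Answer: -55481/2 ≈ -27741.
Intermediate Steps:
V(a) = -2
g(c) = 2 (g(c) = -2*(-1) = 2)
t = -29174 (t = -10913 - 18261 = -29174)
h(u) = 7 + 1/u
t - (h(g(1)) - 1*1441) = -29174 - ((7 + 1/2) - 1*1441) = -29174 - ((7 + ½) - 1441) = -29174 - (15/2 - 1441) = -29174 - 1*(-2867/2) = -29174 + 2867/2 = -55481/2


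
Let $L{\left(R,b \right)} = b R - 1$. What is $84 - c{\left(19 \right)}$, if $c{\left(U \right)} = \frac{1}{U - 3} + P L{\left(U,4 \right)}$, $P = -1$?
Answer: $\frac{2543}{16} \approx 158.94$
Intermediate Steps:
$L{\left(R,b \right)} = -1 + R b$ ($L{\left(R,b \right)} = R b - 1 = -1 + R b$)
$c{\left(U \right)} = 1 + \frac{1}{-3 + U} - 4 U$ ($c{\left(U \right)} = \frac{1}{U - 3} - \left(-1 + U 4\right) = \frac{1}{-3 + U} - \left(-1 + 4 U\right) = 1 + \frac{1}{-3 + U} - 4 U$)
$84 - c{\left(19 \right)} = 84 - \frac{-2 - 4 \cdot 19^{2} + 13 \cdot 19}{-3 + 19} = 84 - \frac{-2 - 1444 + 247}{16} = 84 - \frac{1}{16} \left(-1199\right) = 84 - - \frac{1199}{16} = 84 + \frac{1199}{16} = \frac{2543}{16}$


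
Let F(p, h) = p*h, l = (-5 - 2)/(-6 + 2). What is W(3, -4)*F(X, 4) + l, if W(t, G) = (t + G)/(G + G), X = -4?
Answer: -1/4 ≈ -0.25000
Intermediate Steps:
l = 7/4 (l = -7/(-4) = -7*(-1/4) = 7/4 ≈ 1.7500)
W(t, G) = (G + t)/(2*G) (W(t, G) = (G + t)/((2*G)) = (G + t)*(1/(2*G)) = (G + t)/(2*G))
F(p, h) = h*p
W(3, -4)*F(X, 4) + l = ((1/2)*(-4 + 3)/(-4))*(4*(-4)) + 7/4 = ((1/2)*(-1/4)*(-1))*(-16) + 7/4 = (1/8)*(-16) + 7/4 = -2 + 7/4 = -1/4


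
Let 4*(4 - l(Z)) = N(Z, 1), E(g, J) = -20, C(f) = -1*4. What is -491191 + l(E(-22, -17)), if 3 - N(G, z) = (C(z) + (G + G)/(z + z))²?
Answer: -1964175/4 ≈ -4.9104e+5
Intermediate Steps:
C(f) = -4
N(G, z) = 3 - (-4 + G/z)² (N(G, z) = 3 - (-4 + (G + G)/(z + z))² = 3 - (-4 + (2*G)/((2*z)))² = 3 - (-4 + (2*G)*(1/(2*z)))² = 3 - (-4 + G/z)²)
l(Z) = 13/4 + (-4 + Z)²/4 (l(Z) = 4 - (3 - 1*(Z - 4*1)²/1²)/4 = 4 - (3 - 1*1*(Z - 4)²)/4 = 4 - (3 - 1*1*(-4 + Z)²)/4 = 4 - (3 - (-4 + Z)²)/4 = 4 + (-¾ + (-4 + Z)²/4) = 13/4 + (-4 + Z)²/4)
-491191 + l(E(-22, -17)) = -491191 + (13/4 + (-4 - 20)²/4) = -491191 + (13/4 + (¼)*(-24)²) = -491191 + (13/4 + (¼)*576) = -491191 + (13/4 + 144) = -491191 + 589/4 = -1964175/4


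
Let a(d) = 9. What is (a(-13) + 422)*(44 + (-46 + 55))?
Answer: 22843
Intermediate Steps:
(a(-13) + 422)*(44 + (-46 + 55)) = (9 + 422)*(44 + (-46 + 55)) = 431*(44 + 9) = 431*53 = 22843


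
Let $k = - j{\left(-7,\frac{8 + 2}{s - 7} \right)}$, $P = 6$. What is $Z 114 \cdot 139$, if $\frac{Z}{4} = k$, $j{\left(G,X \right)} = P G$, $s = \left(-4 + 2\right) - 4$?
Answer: $2662128$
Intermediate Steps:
$s = -6$ ($s = -2 - 4 = -6$)
$j{\left(G,X \right)} = 6 G$
$k = 42$ ($k = - 6 \left(-7\right) = \left(-1\right) \left(-42\right) = 42$)
$Z = 168$ ($Z = 4 \cdot 42 = 168$)
$Z 114 \cdot 139 = 168 \cdot 114 \cdot 139 = 19152 \cdot 139 = 2662128$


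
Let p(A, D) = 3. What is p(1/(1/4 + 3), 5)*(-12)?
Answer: -36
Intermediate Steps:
p(1/(1/4 + 3), 5)*(-12) = 3*(-12) = -36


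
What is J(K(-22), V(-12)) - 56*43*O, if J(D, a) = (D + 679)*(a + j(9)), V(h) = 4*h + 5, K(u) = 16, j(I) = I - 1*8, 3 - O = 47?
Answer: 76762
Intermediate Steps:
O = -44 (O = 3 - 1*47 = 3 - 47 = -44)
j(I) = -8 + I (j(I) = I - 8 = -8 + I)
V(h) = 5 + 4*h
J(D, a) = (1 + a)*(679 + D) (J(D, a) = (D + 679)*(a + (-8 + 9)) = (679 + D)*(a + 1) = (679 + D)*(1 + a) = (1 + a)*(679 + D))
J(K(-22), V(-12)) - 56*43*O = (679 + 16 + 679*(5 + 4*(-12)) + 16*(5 + 4*(-12))) - 56*43*(-44) = (679 + 16 + 679*(5 - 48) + 16*(5 - 48)) - 2408*(-44) = (679 + 16 + 679*(-43) + 16*(-43)) - 1*(-105952) = (679 + 16 - 29197 - 688) + 105952 = -29190 + 105952 = 76762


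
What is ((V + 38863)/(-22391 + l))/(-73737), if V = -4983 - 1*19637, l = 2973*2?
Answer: 14243/1212604965 ≈ 1.1746e-5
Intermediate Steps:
l = 5946
V = -24620 (V = -4983 - 19637 = -24620)
((V + 38863)/(-22391 + l))/(-73737) = ((-24620 + 38863)/(-22391 + 5946))/(-73737) = (14243/(-16445))*(-1/73737) = (14243*(-1/16445))*(-1/73737) = -14243/16445*(-1/73737) = 14243/1212604965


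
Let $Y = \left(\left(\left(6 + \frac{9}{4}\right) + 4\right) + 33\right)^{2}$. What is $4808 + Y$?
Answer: $\frac{109689}{16} \approx 6855.6$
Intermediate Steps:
$Y = \frac{32761}{16}$ ($Y = \left(\left(\left(6 + 9 \cdot \frac{1}{4}\right) + 4\right) + 33\right)^{2} = \left(\left(\left(6 + \frac{9}{4}\right) + 4\right) + 33\right)^{2} = \left(\left(\frac{33}{4} + 4\right) + 33\right)^{2} = \left(\frac{49}{4} + 33\right)^{2} = \left(\frac{181}{4}\right)^{2} = \frac{32761}{16} \approx 2047.6$)
$4808 + Y = 4808 + \frac{32761}{16} = \frac{109689}{16}$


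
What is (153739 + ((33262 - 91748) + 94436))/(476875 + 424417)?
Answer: 189689/901292 ≈ 0.21046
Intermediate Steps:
(153739 + ((33262 - 91748) + 94436))/(476875 + 424417) = (153739 + (-58486 + 94436))/901292 = (153739 + 35950)*(1/901292) = 189689*(1/901292) = 189689/901292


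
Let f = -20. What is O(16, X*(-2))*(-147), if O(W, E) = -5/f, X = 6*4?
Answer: -147/4 ≈ -36.750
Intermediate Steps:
X = 24
O(W, E) = 1/4 (O(W, E) = -5/(-20) = -5*(-1/20) = 1/4)
O(16, X*(-2))*(-147) = (1/4)*(-147) = -147/4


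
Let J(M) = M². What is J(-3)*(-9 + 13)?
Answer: 36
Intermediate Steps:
J(-3)*(-9 + 13) = (-3)²*(-9 + 13) = 9*4 = 36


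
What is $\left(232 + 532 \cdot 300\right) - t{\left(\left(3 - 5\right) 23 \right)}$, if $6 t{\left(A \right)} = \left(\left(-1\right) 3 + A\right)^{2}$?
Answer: $\frac{956591}{6} \approx 1.5943 \cdot 10^{5}$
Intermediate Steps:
$t{\left(A \right)} = \frac{\left(-3 + A\right)^{2}}{6}$ ($t{\left(A \right)} = \frac{\left(\left(-1\right) 3 + A\right)^{2}}{6} = \frac{\left(-3 + A\right)^{2}}{6}$)
$\left(232 + 532 \cdot 300\right) - t{\left(\left(3 - 5\right) 23 \right)} = \left(232 + 532 \cdot 300\right) - \frac{\left(-3 + \left(3 - 5\right) 23\right)^{2}}{6} = \left(232 + 159600\right) - \frac{\left(-3 - 46\right)^{2}}{6} = 159832 - \frac{\left(-3 - 46\right)^{2}}{6} = 159832 - \frac{\left(-49\right)^{2}}{6} = 159832 - \frac{1}{6} \cdot 2401 = 159832 - \frac{2401}{6} = \frac{956591}{6}$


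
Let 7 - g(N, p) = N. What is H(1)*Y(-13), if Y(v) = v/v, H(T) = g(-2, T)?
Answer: 9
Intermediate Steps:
g(N, p) = 7 - N
H(T) = 9 (H(T) = 7 - 1*(-2) = 7 + 2 = 9)
Y(v) = 1
H(1)*Y(-13) = 9*1 = 9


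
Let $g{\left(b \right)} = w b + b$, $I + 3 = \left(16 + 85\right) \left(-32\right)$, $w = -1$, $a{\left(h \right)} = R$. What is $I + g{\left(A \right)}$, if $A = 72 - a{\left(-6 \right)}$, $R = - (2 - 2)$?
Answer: $-3235$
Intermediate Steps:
$R = 0$ ($R = \left(-1\right) 0 = 0$)
$a{\left(h \right)} = 0$
$A = 72$ ($A = 72 - 0 = 72 + 0 = 72$)
$I = -3235$ ($I = -3 + \left(16 + 85\right) \left(-32\right) = -3 + 101 \left(-32\right) = -3 - 3232 = -3235$)
$g{\left(b \right)} = 0$ ($g{\left(b \right)} = - b + b = 0$)
$I + g{\left(A \right)} = -3235 + 0 = -3235$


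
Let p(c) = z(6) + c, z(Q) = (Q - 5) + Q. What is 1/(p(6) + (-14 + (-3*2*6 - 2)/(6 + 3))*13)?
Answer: -9/2015 ≈ -0.0044665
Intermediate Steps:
z(Q) = -5 + 2*Q (z(Q) = (-5 + Q) + Q = -5 + 2*Q)
p(c) = 7 + c (p(c) = (-5 + 2*6) + c = (-5 + 12) + c = 7 + c)
1/(p(6) + (-14 + (-3*2*6 - 2)/(6 + 3))*13) = 1/((7 + 6) + (-14 + (-3*2*6 - 2)/(6 + 3))*13) = 1/(13 + (-14 + (-6*6 - 2)/9)*13) = 1/(13 + (-14 + (-36 - 2)*(1/9))*13) = 1/(13 + (-14 - 38*1/9)*13) = 1/(13 + (-14 - 38/9)*13) = 1/(13 - 164/9*13) = 1/(13 - 2132/9) = 1/(-2015/9) = -9/2015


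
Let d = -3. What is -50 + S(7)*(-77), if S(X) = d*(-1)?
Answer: -281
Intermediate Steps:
S(X) = 3 (S(X) = -3*(-1) = 3)
-50 + S(7)*(-77) = -50 + 3*(-77) = -50 - 231 = -281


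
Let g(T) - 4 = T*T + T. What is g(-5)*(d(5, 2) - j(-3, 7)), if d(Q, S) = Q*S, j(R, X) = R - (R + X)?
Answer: 408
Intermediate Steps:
j(R, X) = -X (j(R, X) = R + (-R - X) = -X)
g(T) = 4 + T + T² (g(T) = 4 + (T*T + T) = 4 + (T² + T) = 4 + (T + T²) = 4 + T + T²)
g(-5)*(d(5, 2) - j(-3, 7)) = (4 - 5 + (-5)²)*(5*2 - (-1)*7) = (4 - 5 + 25)*(10 - 1*(-7)) = 24*(10 + 7) = 24*17 = 408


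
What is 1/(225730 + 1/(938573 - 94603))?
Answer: 843970/190509348101 ≈ 4.4301e-6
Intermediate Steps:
1/(225730 + 1/(938573 - 94603)) = 1/(225730 + 1/843970) = 1/(190509348101/843970) = 843970/190509348101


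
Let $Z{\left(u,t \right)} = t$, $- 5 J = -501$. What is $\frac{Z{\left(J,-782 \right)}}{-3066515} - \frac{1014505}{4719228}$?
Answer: $- \frac{3107304363779}{14471583450420} \approx -0.21472$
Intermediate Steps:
$J = \frac{501}{5}$ ($J = \left(- \frac{1}{5}\right) \left(-501\right) = \frac{501}{5} \approx 100.2$)
$\frac{Z{\left(J,-782 \right)}}{-3066515} - \frac{1014505}{4719228} = - \frac{782}{-3066515} - \frac{1014505}{4719228} = \left(-782\right) \left(- \frac{1}{3066515}\right) - \frac{1014505}{4719228} = \frac{782}{3066515} - \frac{1014505}{4719228} = - \frac{3107304363779}{14471583450420}$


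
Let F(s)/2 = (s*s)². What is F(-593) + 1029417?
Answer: 247315067819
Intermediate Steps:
F(s) = 2*s⁴ (F(s) = 2*(s*s)² = 2*(s²)² = 2*s⁴)
F(-593) + 1029417 = 2*(-593)⁴ + 1029417 = 2*123657019201 + 1029417 = 247314038402 + 1029417 = 247315067819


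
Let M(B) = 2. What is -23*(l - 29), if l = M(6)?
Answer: 621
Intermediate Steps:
l = 2
-23*(l - 29) = -23*(2 - 29) = -23*(-27) = 621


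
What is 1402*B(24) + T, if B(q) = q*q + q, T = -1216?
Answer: 839984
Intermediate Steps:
B(q) = q + q² (B(q) = q² + q = q + q²)
1402*B(24) + T = 1402*(24*(1 + 24)) - 1216 = 1402*(24*25) - 1216 = 1402*600 - 1216 = 841200 - 1216 = 839984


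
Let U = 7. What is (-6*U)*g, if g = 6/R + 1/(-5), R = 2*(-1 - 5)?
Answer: 147/5 ≈ 29.400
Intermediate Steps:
R = -12 (R = 2*(-6) = -12)
g = -7/10 (g = 6/(-12) + 1/(-5) = 6*(-1/12) + 1*(-1/5) = -1/2 - 1/5 = -7/10 ≈ -0.70000)
(-6*U)*g = -6*7*(-7/10) = -42*(-7/10) = 147/5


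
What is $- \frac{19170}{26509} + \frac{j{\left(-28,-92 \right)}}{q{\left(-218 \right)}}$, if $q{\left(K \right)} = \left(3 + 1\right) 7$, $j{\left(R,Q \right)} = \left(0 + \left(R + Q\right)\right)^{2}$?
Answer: $\frac{13614030}{26509} \approx 513.56$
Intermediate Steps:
$j{\left(R,Q \right)} = \left(Q + R\right)^{2}$ ($j{\left(R,Q \right)} = \left(0 + \left(Q + R\right)\right)^{2} = \left(Q + R\right)^{2}$)
$q{\left(K \right)} = 28$ ($q{\left(K \right)} = 4 \cdot 7 = 28$)
$- \frac{19170}{26509} + \frac{j{\left(-28,-92 \right)}}{q{\left(-218 \right)}} = - \frac{19170}{26509} + \frac{\left(-92 - 28\right)^{2}}{28} = \left(-19170\right) \frac{1}{26509} + \left(-120\right)^{2} \cdot \frac{1}{28} = - \frac{19170}{26509} + 14400 \cdot \frac{1}{28} = - \frac{19170}{26509} + \frac{3600}{7} = \frac{13614030}{26509}$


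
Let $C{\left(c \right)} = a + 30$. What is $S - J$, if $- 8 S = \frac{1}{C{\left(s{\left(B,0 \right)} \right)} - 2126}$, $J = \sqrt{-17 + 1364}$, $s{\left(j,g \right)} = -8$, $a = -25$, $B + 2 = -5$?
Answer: $\frac{1}{16968} - \sqrt{1347} \approx -36.701$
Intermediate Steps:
$B = -7$ ($B = -2 - 5 = -7$)
$C{\left(c \right)} = 5$ ($C{\left(c \right)} = -25 + 30 = 5$)
$J = \sqrt{1347} \approx 36.701$
$S = \frac{1}{16968}$ ($S = - \frac{1}{8 \left(5 - 2126\right)} = - \frac{1}{8 \left(-2121\right)} = \left(- \frac{1}{8}\right) \left(- \frac{1}{2121}\right) = \frac{1}{16968} \approx 5.8934 \cdot 10^{-5}$)
$S - J = \frac{1}{16968} - \sqrt{1347}$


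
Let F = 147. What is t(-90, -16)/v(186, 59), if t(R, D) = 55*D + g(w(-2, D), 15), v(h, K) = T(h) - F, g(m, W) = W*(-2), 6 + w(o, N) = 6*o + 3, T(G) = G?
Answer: -70/3 ≈ -23.333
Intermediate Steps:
w(o, N) = -3 + 6*o (w(o, N) = -6 + (6*o + 3) = -6 + (3 + 6*o) = -3 + 6*o)
g(m, W) = -2*W
v(h, K) = -147 + h (v(h, K) = h - 1*147 = h - 147 = -147 + h)
t(R, D) = -30 + 55*D (t(R, D) = 55*D - 2*15 = 55*D - 30 = -30 + 55*D)
t(-90, -16)/v(186, 59) = (-30 + 55*(-16))/(-147 + 186) = (-30 - 880)/39 = -910*1/39 = -70/3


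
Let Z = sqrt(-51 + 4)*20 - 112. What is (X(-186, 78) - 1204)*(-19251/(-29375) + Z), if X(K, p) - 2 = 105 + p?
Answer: 3332893231/29375 - 20380*I*sqrt(47) ≈ 1.1346e+5 - 1.3972e+5*I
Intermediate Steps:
X(K, p) = 107 + p (X(K, p) = 2 + (105 + p) = 107 + p)
Z = -112 + 20*I*sqrt(47) (Z = sqrt(-47)*20 - 112 = (I*sqrt(47))*20 - 112 = 20*I*sqrt(47) - 112 = -112 + 20*I*sqrt(47) ≈ -112.0 + 137.11*I)
(X(-186, 78) - 1204)*(-19251/(-29375) + Z) = ((107 + 78) - 1204)*(-19251/(-29375) + (-112 + 20*I*sqrt(47))) = (185 - 1204)*(-19251*(-1/29375) + (-112 + 20*I*sqrt(47))) = -1019*(19251/29375 + (-112 + 20*I*sqrt(47))) = -1019*(-3270749/29375 + 20*I*sqrt(47)) = 3332893231/29375 - 20380*I*sqrt(47)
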